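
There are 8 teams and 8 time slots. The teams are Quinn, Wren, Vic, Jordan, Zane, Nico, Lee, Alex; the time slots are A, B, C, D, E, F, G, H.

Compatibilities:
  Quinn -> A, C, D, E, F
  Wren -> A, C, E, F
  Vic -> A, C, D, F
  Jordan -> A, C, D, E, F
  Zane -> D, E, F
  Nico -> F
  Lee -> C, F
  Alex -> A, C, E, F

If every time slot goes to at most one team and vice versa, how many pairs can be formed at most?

One maximum matching: Quinn-A, Wren-C, Vic-D, Jordan-F, Zane-E.
The set {Quinn, Wren, Vic, Jordan, Zane, Nico, Lee, Alex} has only 5 neighbours ({A, C, D, E, F}), so by Hall's theorem at most 5 of the 8 teams can be matched.

5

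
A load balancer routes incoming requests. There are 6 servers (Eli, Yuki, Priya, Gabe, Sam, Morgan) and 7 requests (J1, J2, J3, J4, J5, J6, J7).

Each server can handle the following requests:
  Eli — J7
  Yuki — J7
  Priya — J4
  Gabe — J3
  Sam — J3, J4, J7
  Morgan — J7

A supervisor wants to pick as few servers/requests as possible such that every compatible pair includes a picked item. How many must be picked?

3

{J3, J4, J7} is a vertex cover of size 3: every edge has an endpoint in this set.
No smaller cover exists because Eli–J7, Priya–J4, Gabe–J3 is a matching of size 3, and a cover must include an endpoint of each of these disjoint edges (König's theorem).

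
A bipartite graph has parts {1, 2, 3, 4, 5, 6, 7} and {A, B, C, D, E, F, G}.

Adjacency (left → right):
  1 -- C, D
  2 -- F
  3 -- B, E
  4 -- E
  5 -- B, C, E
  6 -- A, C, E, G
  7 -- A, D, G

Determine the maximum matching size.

A valid assignment of size 7: 1-D, 2-F, 3-B, 4-E, 5-C, 6-A, 7-G.
All 7 left vertices are matched, so no larger matching exists.

7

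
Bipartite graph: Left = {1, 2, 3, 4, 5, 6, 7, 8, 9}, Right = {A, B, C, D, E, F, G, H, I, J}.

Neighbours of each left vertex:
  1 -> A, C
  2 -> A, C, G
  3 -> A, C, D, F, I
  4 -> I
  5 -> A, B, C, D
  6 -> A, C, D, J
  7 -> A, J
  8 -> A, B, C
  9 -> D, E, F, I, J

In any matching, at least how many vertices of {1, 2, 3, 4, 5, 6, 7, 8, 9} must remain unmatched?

For example, pair 1→A, 2→G, 3→F, 4→I, 5→C, 6→D, 7→J, 8→B, 9→E.
All 9 left vertices are matched, so no larger matching exists.
That matches 9 of the 9, leaving 0 unmatched; no matching can do better.

0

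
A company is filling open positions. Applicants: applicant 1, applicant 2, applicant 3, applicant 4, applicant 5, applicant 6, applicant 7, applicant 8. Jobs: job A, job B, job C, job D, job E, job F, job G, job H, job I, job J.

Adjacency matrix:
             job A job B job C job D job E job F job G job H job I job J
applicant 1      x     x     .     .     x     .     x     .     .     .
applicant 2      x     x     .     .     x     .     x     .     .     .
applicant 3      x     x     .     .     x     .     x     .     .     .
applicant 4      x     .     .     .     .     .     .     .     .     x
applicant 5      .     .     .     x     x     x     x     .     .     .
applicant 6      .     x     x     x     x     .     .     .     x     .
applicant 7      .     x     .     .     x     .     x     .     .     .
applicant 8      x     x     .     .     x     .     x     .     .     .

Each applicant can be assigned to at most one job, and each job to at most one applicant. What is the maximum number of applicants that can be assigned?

For example, pair applicant 1→job B, applicant 2→job E, applicant 3→job A, applicant 4→job J, applicant 5→job F, applicant 6→job D, applicant 7→job G.
The set {applicant 1, applicant 2, applicant 3, applicant 7, applicant 8} has only 4 neighbours ({job A, job B, job E, job G}), so by Hall's theorem at most 7 of the 8 applicants can be matched.

7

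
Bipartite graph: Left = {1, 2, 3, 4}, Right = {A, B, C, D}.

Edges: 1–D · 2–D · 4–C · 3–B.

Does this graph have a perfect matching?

The set {1, 2} has only 1 neighbour ({D}), so by Hall's theorem at most 3 of the 4 left vertices can be matched.
Hence no matching covers every left vertex.

No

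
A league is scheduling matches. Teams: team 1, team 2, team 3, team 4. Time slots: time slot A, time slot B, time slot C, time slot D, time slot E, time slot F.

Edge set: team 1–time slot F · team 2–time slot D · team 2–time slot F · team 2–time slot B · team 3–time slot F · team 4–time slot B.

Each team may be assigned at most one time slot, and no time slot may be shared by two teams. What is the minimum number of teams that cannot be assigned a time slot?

1

One maximum matching: team 1–time slot F, team 2–time slot D, team 4–time slot B.
The set {team 1, team 3} has only 1 neighbour ({time slot F}), so by Hall's theorem at most 3 of the 4 teams can be matched.
That matches 3 of the 4, leaving 1 unmatched; no matching can do better.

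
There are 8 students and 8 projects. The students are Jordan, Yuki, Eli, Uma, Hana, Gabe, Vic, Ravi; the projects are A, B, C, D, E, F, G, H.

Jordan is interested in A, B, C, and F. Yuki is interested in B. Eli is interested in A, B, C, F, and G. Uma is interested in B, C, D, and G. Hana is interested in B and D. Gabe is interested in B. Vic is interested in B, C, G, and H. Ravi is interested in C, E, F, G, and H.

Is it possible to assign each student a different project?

The set {Yuki, Gabe} has only 1 neighbour ({B}), so by Hall's theorem at most 7 of the 8 students can be matched.
Hence no matching covers every student.

No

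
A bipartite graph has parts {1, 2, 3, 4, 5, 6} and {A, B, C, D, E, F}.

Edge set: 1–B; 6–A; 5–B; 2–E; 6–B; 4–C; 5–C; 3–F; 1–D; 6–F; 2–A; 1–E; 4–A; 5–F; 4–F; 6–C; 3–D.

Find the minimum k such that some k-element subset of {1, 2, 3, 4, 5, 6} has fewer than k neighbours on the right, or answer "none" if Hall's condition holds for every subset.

none

A matching saturating every left vertex exists, for instance 1→E, 2→A, 3→D, 4→C, 5→F, 6→B.
By Hall's marriage theorem, this means |N(S)| ≥ |S| for every subset S, so no violating subset exists.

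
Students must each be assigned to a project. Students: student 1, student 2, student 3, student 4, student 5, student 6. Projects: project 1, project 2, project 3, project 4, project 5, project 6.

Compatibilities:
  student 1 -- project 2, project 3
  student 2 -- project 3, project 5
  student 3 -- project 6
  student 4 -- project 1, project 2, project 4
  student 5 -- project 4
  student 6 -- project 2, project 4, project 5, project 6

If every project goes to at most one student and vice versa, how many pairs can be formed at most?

One maximum matching: student 1-project 3, student 2-project 5, student 3-project 6, student 4-project 1, student 5-project 4, student 6-project 2.
All 6 students are matched, so no larger matching exists.

6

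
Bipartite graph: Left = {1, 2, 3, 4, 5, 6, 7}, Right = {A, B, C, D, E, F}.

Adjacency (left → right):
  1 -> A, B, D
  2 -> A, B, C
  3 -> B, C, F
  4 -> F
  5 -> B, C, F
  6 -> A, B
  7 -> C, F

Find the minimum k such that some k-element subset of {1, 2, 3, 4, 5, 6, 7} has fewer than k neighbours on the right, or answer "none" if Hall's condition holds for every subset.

4

Take S = {3, 4, 5, 7}. Its neighbourhood is {B, C, F}, so |N(S)| = 3 < |S| = 4.
Every subset of size less than 4 has at least as many neighbours as members, so 4 is the minimum.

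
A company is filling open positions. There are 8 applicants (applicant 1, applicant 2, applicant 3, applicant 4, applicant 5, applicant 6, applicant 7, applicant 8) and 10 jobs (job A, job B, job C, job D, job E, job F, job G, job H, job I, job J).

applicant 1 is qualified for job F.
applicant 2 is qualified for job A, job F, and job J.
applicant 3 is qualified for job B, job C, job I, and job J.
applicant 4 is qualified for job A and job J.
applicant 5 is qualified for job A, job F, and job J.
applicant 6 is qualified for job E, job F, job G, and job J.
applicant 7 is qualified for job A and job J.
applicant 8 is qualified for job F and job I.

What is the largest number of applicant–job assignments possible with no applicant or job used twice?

One maximum matching: applicant 1→job F, applicant 2→job J, applicant 3→job B, applicant 4→job A, applicant 6→job G, applicant 8→job I.
The set {applicant 1, applicant 2, applicant 4, applicant 5, applicant 7} has only 3 neighbours ({job A, job F, job J}), so by Hall's theorem at most 6 of the 8 applicants can be matched.

6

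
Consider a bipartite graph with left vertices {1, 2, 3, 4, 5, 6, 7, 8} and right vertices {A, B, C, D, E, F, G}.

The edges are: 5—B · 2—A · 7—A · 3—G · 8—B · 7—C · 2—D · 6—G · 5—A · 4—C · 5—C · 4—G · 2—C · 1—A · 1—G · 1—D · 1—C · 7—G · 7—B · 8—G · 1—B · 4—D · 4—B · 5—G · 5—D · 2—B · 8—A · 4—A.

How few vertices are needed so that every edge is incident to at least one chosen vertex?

{A, B, C, D, G} is a vertex cover of size 5: every edge has an endpoint in this set.
No smaller cover exists because 1–D, 2–C, 3–G, 4–B, 5–A is a matching of size 5, and a cover must include an endpoint of each of these disjoint edges (König's theorem).

5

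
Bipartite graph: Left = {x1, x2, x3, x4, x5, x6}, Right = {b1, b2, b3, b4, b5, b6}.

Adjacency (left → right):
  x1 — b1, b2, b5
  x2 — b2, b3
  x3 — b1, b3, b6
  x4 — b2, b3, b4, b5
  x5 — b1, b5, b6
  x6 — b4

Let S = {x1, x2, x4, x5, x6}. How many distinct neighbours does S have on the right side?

The union of neighbours of {x1, x2, x4, x5, x6} is {b1, b2, b3, b4, b5, b6}, which has 6 elements.
Since |N(S)| = 6 ≥ |S| = 5, Hall's condition holds for this subset.

6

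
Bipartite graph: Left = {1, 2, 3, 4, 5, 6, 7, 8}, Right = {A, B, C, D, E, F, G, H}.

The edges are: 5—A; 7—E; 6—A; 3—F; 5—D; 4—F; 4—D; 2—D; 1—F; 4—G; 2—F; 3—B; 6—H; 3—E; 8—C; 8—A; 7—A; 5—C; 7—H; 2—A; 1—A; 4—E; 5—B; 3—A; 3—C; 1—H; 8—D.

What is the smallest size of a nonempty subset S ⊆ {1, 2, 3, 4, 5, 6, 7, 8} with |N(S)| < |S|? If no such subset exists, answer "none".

A matching saturating every left vertex exists, for instance 1→F, 2→D, 3→A, 4→G, 5→B, 6→H, 7→E, 8→C.
By Hall's marriage theorem, this means |N(S)| ≥ |S| for every subset S, so no violating subset exists.

none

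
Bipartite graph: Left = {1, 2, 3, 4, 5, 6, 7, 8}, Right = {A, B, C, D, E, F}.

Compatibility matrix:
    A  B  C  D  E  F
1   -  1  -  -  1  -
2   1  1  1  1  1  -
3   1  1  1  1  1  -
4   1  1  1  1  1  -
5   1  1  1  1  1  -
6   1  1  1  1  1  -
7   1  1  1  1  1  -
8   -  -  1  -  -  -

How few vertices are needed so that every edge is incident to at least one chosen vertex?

The 5 edges 1–B, 2–C, 3–D, 4–E, 5–A form a matching, so any vertex cover needs at least 5 vertices (one per matched edge).
Conversely {A, B, C, D, E} meets every edge and has exactly 5 vertices, so 5 is optimal.

5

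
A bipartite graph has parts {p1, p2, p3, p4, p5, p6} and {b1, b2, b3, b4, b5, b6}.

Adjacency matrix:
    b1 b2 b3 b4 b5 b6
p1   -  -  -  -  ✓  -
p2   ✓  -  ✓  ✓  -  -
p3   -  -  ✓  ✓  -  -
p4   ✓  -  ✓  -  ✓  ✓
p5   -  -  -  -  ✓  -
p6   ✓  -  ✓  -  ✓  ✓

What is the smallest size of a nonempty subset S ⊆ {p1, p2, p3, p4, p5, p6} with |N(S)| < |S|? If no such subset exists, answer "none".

2

Take S = {p1, p5}. Its neighbourhood is {b5}, so |N(S)| = 1 < |S| = 2.
No single vertex violates Hall's condition since each has at least one neighbour, so 2 is the minimum.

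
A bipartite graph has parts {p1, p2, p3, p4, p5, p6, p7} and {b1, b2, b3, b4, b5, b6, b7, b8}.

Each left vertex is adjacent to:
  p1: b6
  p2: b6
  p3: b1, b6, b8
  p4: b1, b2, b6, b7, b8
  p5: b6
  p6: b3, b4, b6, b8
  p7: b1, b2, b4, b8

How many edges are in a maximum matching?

A valid assignment of size 5: p1→b6, p3→b1, p4→b7, p6→b3, p7→b8.
The set {p1, p2, p5} has only 1 neighbour ({b6}), so by Hall's theorem at most 5 of the 7 left vertices can be matched.

5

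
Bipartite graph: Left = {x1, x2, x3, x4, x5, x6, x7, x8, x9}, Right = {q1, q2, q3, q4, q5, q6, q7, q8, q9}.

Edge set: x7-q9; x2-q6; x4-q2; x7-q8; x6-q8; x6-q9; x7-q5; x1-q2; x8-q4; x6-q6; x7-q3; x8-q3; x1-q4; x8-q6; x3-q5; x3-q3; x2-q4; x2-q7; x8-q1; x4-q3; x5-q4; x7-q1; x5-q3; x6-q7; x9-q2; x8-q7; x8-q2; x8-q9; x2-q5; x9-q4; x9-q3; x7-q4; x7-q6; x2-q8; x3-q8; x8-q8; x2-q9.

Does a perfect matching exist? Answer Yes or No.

The set {x1, x4, x5, x9} has only 3 neighbours ({q2, q3, q4}), so by Hall's theorem at most 8 of the 9 left vertices can be matched.
Hence no matching covers every left vertex.

No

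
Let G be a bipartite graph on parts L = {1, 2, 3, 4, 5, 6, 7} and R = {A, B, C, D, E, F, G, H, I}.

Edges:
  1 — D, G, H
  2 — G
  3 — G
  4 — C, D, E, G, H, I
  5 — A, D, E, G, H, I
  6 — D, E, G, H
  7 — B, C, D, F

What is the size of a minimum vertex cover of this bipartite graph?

6

The 6 edges 1–D, 2–G, 4–H, 5–A, 6–E, 7–B form a matching, so any vertex cover needs at least 6 vertices (one per matched edge).
Conversely {1, 4, 5, 6, 7, G} meets every edge and has exactly 6 vertices, so 6 is optimal.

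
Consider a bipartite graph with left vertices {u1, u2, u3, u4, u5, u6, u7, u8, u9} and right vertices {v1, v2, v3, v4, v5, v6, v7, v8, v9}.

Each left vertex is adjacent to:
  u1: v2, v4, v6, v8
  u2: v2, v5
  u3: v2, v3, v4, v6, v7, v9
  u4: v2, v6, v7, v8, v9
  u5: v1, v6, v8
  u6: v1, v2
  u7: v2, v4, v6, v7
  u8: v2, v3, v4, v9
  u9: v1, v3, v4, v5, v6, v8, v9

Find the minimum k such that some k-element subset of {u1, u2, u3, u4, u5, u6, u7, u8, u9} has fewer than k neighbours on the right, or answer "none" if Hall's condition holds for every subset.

A matching saturating every left vertex exists, for instance u1→v4, u2→v5, u3→v3, u4→v9, u5→v6, u6→v1, u7→v7, u8→v2, u9→v8.
By Hall's marriage theorem, this means |N(S)| ≥ |S| for every subset S, so no violating subset exists.

none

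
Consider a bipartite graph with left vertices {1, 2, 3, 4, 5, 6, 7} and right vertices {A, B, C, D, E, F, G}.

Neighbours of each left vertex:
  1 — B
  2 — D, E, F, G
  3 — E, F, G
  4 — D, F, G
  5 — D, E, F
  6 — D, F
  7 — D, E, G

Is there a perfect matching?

The set {2, 3, 4, 5, 6, 7} has only 4 neighbours ({D, E, F, G}), so by Hall's theorem at most 5 of the 7 left vertices can be matched.
Hence no matching covers every left vertex.

No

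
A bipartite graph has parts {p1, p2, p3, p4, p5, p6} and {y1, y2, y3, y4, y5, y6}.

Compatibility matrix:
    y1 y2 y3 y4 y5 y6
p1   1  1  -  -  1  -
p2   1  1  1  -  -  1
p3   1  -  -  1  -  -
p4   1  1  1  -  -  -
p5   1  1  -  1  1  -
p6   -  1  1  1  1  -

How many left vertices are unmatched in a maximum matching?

One maximum matching: p1–y5, p2–y6, p3–y4, p4–y2, p5–y1, p6–y3.
All 6 left vertices are matched, so no larger matching exists.
That matches 6 of the 6, leaving 0 unmatched; no matching can do better.

0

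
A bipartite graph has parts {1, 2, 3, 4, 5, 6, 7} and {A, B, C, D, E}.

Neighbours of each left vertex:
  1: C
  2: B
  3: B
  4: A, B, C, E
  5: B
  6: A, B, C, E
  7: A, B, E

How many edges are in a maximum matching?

4

A valid assignment of size 4: 1-C, 2-B, 4-A, 6-E.
The set {1, 2, 3, 4, 5, 6, 7} has only 4 neighbours ({A, B, C, E}), so by Hall's theorem at most 4 of the 7 left vertices can be matched.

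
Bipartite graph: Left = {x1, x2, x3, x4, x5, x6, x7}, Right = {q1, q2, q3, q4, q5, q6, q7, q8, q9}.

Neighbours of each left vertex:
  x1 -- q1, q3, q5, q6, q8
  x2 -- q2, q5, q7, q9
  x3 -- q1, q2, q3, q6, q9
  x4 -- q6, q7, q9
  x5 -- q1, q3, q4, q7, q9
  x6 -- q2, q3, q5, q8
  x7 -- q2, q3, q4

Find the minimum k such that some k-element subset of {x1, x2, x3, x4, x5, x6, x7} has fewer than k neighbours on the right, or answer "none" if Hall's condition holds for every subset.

A matching saturating every left vertex exists, for instance x1→q1, x2→q5, x3→q6, x4→q7, x5→q9, x6→q8, x7→q2.
By Hall's marriage theorem, this means |N(S)| ≥ |S| for every subset S, so no violating subset exists.

none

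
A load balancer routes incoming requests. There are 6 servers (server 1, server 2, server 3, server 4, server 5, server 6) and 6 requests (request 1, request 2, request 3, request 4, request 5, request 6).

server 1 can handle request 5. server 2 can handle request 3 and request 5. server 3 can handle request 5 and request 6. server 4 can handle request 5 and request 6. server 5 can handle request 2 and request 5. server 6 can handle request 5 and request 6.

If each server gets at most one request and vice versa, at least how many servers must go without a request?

2

A valid assignment of size 4: server 1→request 5, server 2→request 3, server 3→request 6, server 5→request 2.
The set {server 1, server 3, server 4, server 6} has only 2 neighbours ({request 5, request 6}), so by Hall's theorem at most 4 of the 6 servers can be matched.
That matches 4 of the 6, leaving 2 unmatched; no matching can do better.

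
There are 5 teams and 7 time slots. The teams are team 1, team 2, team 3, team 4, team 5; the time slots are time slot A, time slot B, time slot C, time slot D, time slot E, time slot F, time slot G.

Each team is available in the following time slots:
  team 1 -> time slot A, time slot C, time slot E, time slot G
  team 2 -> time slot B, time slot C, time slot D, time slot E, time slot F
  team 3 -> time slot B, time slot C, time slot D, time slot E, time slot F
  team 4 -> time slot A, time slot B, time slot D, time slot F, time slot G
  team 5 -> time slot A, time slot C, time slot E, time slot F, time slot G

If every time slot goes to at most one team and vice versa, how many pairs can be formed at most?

A valid assignment of size 5: team 1-time slot A, team 2-time slot D, team 3-time slot E, team 4-time slot G, team 5-time slot C.
This saturates every team, so 5 is the maximum.

5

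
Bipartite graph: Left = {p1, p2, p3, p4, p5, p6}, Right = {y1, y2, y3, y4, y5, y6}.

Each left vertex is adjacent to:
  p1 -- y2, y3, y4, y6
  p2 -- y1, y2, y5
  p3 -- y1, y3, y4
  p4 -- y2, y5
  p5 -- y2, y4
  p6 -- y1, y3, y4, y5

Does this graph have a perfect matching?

For example, pair p1–y6, p2–y2, p3–y1, p4–y5, p5–y4, p6–y3.
All 6 left vertices are covered.

Yes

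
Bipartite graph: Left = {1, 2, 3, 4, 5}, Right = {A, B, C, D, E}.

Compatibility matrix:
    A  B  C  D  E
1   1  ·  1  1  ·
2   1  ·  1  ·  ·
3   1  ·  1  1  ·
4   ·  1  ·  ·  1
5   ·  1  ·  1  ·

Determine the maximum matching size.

5

A valid assignment of size 5: 1–D, 2–A, 3–C, 4–E, 5–B.
All 5 left vertices are matched, so no larger matching exists.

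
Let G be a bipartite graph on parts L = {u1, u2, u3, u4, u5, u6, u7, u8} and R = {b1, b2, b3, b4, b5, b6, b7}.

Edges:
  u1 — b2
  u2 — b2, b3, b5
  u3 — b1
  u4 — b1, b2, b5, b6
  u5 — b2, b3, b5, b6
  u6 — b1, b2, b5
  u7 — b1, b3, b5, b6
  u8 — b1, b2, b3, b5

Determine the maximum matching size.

5

One maximum matching: u1→b2, u2→b5, u3→b1, u4→b6, u5→b3.
The set {u1, u2, u3, u4, u5, u6, u7, u8} has only 5 neighbours ({b1, b2, b3, b5, b6}), so by Hall's theorem at most 5 of the 8 left vertices can be matched.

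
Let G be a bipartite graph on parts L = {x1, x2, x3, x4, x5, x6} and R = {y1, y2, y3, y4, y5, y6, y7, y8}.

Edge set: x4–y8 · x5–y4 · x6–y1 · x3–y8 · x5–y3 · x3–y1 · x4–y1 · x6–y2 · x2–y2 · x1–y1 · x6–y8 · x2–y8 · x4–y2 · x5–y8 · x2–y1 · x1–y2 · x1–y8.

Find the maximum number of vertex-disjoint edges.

For example, pair x1-y8, x2-y2, x3-y1, x5-y3.
The set {x1, x2, x3, x4, x6} has only 3 neighbours ({y1, y2, y8}), so by Hall's theorem at most 4 of the 6 left vertices can be matched.

4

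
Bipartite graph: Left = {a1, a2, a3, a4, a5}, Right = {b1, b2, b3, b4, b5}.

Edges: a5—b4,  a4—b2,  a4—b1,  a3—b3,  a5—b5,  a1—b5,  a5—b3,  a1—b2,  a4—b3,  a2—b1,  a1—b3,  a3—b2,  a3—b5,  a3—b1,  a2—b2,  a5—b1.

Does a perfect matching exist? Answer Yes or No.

Yes

A valid assignment of size 5: a1–b5, a2–b1, a3–b2, a4–b3, a5–b4.
Every left vertex is matched, so this is a perfect matching.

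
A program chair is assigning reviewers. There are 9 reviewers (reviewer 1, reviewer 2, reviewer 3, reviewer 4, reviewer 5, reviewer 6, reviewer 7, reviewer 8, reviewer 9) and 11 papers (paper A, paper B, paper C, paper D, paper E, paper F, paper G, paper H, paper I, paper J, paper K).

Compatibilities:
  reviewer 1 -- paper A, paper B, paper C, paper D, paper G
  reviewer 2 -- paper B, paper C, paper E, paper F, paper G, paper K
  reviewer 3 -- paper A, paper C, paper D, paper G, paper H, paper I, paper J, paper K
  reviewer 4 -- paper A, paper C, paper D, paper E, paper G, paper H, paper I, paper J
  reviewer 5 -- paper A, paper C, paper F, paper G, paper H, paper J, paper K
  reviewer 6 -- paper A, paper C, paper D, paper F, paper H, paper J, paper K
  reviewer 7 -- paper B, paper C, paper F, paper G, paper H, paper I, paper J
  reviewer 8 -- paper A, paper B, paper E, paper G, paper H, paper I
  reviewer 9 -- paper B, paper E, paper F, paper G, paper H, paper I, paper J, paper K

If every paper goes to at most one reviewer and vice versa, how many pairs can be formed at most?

9

For example, pair reviewer 1→paper A, reviewer 2→paper C, reviewer 3→paper H, reviewer 4→paper J, reviewer 5→paper K, reviewer 6→paper D, reviewer 7→paper G, reviewer 8→paper B, reviewer 9→paper I.
All 9 reviewers are matched, so no larger matching exists.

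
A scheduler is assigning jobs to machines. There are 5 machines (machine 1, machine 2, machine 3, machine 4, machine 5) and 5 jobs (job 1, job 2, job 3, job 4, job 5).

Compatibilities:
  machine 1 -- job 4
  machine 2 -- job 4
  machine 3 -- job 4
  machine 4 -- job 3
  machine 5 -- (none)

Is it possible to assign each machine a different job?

The set {machine 1, machine 2, machine 3, machine 5} has only 1 neighbour ({job 4}), so by Hall's theorem at most 2 of the 5 machines can be matched.
Hence no matching covers every machine.

No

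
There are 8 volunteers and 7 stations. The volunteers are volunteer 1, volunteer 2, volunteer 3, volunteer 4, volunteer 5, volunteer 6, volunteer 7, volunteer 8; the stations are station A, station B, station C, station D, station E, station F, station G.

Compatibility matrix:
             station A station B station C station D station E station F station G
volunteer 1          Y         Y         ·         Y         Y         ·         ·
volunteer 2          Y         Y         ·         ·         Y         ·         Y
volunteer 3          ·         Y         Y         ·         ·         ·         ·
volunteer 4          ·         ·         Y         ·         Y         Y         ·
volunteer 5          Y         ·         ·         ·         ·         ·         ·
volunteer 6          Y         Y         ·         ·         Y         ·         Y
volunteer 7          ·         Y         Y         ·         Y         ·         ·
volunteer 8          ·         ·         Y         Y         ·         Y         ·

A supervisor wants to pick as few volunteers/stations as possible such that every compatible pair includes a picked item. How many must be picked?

7

{station A, station B, station C, station D, station E, station F, station G} is a vertex cover of size 7: every edge has an endpoint in this set.
No smaller cover exists because volunteer 1–station D, volunteer 2–station G, volunteer 3–station C, volunteer 4–station F, volunteer 5–station A, volunteer 6–station E, volunteer 7–station B is a matching of size 7, and a cover must include an endpoint of each of these disjoint edges (König's theorem).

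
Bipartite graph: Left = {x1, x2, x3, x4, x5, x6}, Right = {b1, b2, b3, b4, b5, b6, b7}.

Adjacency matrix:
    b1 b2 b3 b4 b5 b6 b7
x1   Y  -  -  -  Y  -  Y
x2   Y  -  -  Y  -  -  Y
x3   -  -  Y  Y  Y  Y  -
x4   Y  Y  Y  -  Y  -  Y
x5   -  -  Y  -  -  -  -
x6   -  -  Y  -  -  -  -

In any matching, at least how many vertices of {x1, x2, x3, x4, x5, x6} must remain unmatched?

A valid assignment of size 5: x1–b5, x2–b4, x3–b6, x4–b7, x5–b3.
The set {x5, x6} has only 1 neighbour ({b3}), so by Hall's theorem at most 5 of the 6 left vertices can be matched.
That matches 5 of the 6, leaving 1 unmatched; no matching can do better.

1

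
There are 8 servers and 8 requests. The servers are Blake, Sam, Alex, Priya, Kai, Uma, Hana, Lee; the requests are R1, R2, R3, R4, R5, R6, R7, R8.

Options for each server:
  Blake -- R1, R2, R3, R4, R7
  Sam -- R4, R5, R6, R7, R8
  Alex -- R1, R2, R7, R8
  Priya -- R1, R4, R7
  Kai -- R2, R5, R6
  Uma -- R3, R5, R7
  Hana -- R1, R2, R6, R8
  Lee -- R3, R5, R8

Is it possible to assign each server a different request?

Yes

A valid assignment of size 8: Blake→R3, Sam→R4, Alex→R2, Priya→R1, Kai→R5, Uma→R7, Hana→R6, Lee→R8.
All 8 servers are covered.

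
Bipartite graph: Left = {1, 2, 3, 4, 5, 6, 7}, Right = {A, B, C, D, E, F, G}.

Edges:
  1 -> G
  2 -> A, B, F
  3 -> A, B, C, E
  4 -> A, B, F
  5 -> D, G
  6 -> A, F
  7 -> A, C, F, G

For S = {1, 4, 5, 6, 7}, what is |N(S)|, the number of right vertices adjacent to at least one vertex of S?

The union of neighbours of {1, 4, 5, 6, 7} is {A, B, C, D, F, G}, which has 6 elements.
Since |N(S)| = 6 ≥ |S| = 5, Hall's condition holds for this subset.

6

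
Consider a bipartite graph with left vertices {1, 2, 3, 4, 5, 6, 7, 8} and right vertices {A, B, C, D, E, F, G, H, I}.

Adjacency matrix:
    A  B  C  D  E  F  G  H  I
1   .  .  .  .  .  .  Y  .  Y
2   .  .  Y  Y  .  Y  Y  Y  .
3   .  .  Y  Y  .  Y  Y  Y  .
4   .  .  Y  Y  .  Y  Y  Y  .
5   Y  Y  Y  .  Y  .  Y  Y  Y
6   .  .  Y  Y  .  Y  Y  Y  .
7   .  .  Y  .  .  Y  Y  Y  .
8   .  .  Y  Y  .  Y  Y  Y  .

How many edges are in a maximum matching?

One maximum matching: 1-I, 2-C, 3-G, 4-D, 5-A, 6-H, 7-F.
The set {2, 3, 4, 6, 7, 8} has only 5 neighbours ({C, D, F, G, H}), so by Hall's theorem at most 7 of the 8 left vertices can be matched.

7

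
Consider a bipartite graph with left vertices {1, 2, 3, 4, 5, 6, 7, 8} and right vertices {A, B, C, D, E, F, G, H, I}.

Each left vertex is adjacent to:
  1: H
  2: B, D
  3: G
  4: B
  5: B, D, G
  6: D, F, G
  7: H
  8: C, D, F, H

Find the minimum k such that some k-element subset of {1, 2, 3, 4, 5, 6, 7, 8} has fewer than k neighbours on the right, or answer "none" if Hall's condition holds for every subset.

Take S = {1, 7}. Its neighbourhood is {H}, so |N(S)| = 1 < |S| = 2.
No single vertex violates Hall's condition since each has at least one neighbour, so 2 is the minimum.

2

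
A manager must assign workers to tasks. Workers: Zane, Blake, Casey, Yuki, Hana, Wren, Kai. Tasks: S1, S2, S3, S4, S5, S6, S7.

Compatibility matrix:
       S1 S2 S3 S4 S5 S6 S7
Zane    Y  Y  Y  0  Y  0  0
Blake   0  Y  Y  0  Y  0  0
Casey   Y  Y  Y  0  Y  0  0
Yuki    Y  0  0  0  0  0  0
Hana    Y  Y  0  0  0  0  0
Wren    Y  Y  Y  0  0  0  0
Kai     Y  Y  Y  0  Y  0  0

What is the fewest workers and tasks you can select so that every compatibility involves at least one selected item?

{S1, S2, S3, S5} is a vertex cover of size 4: every edge has an endpoint in this set.
No smaller cover exists because Zane–S2, Blake–S5, Casey–S3, Yuki–S1 is a matching of size 4, and a cover must include an endpoint of each of these disjoint edges (König's theorem).

4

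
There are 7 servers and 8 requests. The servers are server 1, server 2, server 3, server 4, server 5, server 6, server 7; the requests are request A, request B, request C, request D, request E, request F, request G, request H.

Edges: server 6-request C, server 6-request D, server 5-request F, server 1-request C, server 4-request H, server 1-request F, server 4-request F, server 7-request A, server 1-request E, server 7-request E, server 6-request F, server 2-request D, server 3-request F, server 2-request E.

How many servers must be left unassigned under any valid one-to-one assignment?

One maximum matching: server 1-request E, server 2-request D, server 3-request F, server 4-request H, server 6-request C, server 7-request A.
The set {server 3, server 5} has only 1 neighbour ({request F}), so by Hall's theorem at most 6 of the 7 servers can be matched.
That matches 6 of the 7, leaving 1 unmatched; no matching can do better.

1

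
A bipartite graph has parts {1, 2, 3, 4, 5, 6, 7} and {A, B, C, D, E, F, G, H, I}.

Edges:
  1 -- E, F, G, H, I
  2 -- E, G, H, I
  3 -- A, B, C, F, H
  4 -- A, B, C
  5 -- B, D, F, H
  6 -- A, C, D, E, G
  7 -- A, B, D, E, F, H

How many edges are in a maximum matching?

A valid assignment of size 7: 1-G, 2-E, 3-H, 4-C, 5-B, 6-D, 7-A.
This saturates every left vertex, so 7 is the maximum.

7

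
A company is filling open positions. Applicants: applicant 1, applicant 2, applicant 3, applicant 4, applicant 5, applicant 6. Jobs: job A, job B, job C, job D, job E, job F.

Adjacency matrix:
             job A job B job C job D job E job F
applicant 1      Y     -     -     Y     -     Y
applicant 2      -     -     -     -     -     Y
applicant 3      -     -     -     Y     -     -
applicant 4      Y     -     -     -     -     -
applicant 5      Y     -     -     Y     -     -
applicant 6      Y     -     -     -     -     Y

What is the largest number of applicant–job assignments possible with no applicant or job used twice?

For example, pair applicant 1→job A, applicant 2→job F, applicant 3→job D.
The set {applicant 1, applicant 2, applicant 3, applicant 4, applicant 5, applicant 6} has only 3 neighbours ({job A, job D, job F}), so by Hall's theorem at most 3 of the 6 applicants can be matched.

3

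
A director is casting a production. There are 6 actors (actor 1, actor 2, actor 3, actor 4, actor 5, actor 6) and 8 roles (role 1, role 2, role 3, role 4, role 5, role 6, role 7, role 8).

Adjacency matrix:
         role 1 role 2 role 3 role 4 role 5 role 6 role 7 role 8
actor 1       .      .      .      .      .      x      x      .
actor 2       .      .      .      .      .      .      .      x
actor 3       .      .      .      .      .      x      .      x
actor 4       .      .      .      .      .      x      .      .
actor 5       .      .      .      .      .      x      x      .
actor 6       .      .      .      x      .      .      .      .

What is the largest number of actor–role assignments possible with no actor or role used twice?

For example, pair actor 1-role 7, actor 2-role 8, actor 3-role 6, actor 6-role 4.
The set {actor 1, actor 2, actor 3, actor 4, actor 5} has only 3 neighbours ({role 6, role 7, role 8}), so by Hall's theorem at most 4 of the 6 actors can be matched.

4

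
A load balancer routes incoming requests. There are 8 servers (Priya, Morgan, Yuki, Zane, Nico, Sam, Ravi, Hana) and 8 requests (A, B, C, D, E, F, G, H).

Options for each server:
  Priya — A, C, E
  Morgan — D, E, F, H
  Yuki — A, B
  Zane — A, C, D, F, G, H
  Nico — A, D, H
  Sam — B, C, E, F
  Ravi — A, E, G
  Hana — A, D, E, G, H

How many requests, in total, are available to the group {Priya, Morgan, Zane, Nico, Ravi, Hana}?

The union of neighbours of {Priya, Morgan, Zane, Nico, Ravi, Hana} is {A, C, D, E, F, G, H}, which has 7 elements.
Since |N(S)| = 7 ≥ |S| = 6, Hall's condition holds for this subset.

7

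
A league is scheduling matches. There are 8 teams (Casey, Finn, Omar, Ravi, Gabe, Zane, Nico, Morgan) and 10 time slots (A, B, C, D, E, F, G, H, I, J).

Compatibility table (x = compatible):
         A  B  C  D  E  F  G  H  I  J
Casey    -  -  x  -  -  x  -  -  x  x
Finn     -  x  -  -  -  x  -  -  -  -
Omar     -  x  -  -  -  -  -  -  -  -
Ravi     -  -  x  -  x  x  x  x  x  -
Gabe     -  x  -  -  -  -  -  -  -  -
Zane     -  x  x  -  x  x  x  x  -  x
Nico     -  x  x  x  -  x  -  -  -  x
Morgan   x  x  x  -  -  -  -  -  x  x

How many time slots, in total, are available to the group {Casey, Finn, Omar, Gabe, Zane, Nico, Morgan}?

The union of neighbours of {Casey, Finn, Omar, Gabe, Zane, Nico, Morgan} is {A, B, C, D, E, F, G, H, I, J}, which has 10 elements.
Since |N(S)| = 10 ≥ |S| = 7, Hall's condition holds for this subset.

10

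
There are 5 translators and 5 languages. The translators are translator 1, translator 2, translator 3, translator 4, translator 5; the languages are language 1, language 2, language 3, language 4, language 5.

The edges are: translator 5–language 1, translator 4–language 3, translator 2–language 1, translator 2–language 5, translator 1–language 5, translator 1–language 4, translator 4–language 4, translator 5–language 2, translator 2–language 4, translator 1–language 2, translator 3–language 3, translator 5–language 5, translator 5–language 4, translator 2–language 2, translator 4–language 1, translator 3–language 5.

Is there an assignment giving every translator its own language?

A valid assignment of size 5: translator 1-language 4, translator 2-language 5, translator 3-language 3, translator 4-language 1, translator 5-language 2.
Every translator is matched, so this is a perfect matching.

Yes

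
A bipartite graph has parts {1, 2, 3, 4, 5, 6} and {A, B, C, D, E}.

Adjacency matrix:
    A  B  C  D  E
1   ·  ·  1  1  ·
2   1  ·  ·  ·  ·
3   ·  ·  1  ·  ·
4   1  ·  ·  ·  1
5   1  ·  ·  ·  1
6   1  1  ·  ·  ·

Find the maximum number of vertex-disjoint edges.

For example, pair 1→D, 2→A, 3→C, 4→E, 6→B.
The set {2, 4, 5} has only 2 neighbours ({A, E}), so by Hall's theorem at most 5 of the 6 left vertices can be matched.

5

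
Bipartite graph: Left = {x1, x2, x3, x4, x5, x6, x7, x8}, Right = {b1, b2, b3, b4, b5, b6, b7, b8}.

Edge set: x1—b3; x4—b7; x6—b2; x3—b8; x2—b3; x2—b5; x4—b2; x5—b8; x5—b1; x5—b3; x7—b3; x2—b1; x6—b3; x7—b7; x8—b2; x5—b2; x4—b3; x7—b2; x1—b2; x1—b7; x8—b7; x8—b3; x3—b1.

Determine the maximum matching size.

One maximum matching: x1-b2, x2-b5, x3-b1, x4-b7, x5-b8, x6-b3.
The set {x1, x4, x6, x7, x8} has only 3 neighbours ({b2, b3, b7}), so by Hall's theorem at most 6 of the 8 left vertices can be matched.

6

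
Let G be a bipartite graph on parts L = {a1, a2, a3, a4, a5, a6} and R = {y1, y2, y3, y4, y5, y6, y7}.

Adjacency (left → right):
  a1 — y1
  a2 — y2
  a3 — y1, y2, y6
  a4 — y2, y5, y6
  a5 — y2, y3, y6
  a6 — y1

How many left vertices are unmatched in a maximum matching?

1

A valid assignment of size 5: a1→y1, a2→y2, a3→y6, a4→y5, a5→y3.
The set {a1, a6} has only 1 neighbour ({y1}), so by Hall's theorem at most 5 of the 6 left vertices can be matched.
That matches 5 of the 6, leaving 1 unmatched; no matching can do better.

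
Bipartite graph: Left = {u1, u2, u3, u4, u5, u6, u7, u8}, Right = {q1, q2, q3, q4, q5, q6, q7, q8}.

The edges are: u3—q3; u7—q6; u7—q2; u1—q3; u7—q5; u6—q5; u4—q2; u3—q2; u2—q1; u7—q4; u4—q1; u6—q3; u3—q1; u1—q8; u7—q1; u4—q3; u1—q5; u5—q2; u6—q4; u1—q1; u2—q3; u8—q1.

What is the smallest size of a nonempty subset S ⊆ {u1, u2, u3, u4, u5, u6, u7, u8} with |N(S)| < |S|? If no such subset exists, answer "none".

Take S = {u2, u3, u4, u5}. Its neighbourhood is {q1, q2, q3}, so |N(S)| = 3 < |S| = 4.
Every subset of size less than 4 has at least as many neighbours as members, so 4 is the minimum.

4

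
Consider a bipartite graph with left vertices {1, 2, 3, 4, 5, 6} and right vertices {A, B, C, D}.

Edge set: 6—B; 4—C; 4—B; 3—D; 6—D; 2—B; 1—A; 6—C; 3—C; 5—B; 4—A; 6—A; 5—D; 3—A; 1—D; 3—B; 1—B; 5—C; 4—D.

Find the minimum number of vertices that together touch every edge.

A maximum matching has 4 edges (e.g. 1–A, 2–B, 3–D, 4–C).
By König's theorem the minimum vertex cover has the same size. One such cover is {A, B, C, D}.

4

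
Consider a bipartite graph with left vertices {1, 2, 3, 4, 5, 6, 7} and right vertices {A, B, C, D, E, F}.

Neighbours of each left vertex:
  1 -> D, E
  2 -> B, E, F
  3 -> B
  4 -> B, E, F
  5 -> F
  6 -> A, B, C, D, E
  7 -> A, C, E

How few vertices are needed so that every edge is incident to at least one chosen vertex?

{1, 6, 7, B, E, F} is a vertex cover of size 6: every edge has an endpoint in this set.
No smaller cover exists because 1–D, 2–F, 3–B, 4–E, 6–A, 7–C is a matching of size 6, and a cover must include an endpoint of each of these disjoint edges (König's theorem).

6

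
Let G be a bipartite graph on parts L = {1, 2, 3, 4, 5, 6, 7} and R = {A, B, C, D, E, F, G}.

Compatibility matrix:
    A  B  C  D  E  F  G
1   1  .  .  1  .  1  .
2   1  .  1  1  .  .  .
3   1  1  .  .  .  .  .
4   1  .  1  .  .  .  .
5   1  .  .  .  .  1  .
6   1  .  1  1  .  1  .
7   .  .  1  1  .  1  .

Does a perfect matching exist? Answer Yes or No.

The set {1, 2, 4, 5, 6, 7} has only 4 neighbours ({A, C, D, F}), so by Hall's theorem at most 5 of the 7 left vertices can be matched.
Hence no matching covers every left vertex.

No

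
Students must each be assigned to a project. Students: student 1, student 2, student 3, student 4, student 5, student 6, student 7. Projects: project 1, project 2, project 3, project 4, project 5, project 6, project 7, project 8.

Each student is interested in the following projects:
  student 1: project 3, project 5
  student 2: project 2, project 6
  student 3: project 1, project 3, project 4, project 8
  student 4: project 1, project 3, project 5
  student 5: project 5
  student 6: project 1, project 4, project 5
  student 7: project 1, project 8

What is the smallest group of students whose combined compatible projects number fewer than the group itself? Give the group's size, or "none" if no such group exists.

Take S = {student 1, student 3, student 4, student 5, student 6, student 7}. Its neighbourhood is {project 1, project 3, project 4, project 5, project 8}, so |N(S)| = 5 < |S| = 6.
Every subset of size less than 6 has at least as many neighbours as members, so 6 is the minimum.

6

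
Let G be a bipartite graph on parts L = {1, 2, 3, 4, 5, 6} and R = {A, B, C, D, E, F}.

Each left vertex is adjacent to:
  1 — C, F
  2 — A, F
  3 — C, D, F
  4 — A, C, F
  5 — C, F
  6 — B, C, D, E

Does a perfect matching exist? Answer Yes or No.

No

The set {1, 2, 4, 5} has only 3 neighbours ({A, C, F}), so by Hall's theorem at most 5 of the 6 left vertices can be matched.
Hence no matching covers every left vertex.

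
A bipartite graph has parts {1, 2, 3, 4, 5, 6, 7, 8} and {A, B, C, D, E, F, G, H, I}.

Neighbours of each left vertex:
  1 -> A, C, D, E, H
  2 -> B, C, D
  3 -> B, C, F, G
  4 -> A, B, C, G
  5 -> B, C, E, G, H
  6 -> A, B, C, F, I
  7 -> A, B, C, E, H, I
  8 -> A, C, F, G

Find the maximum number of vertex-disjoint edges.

For example, pair 1-H, 2-D, 3-B, 4-C, 5-G, 6-A, 7-E, 8-F.
This saturates every left vertex, so 8 is the maximum.

8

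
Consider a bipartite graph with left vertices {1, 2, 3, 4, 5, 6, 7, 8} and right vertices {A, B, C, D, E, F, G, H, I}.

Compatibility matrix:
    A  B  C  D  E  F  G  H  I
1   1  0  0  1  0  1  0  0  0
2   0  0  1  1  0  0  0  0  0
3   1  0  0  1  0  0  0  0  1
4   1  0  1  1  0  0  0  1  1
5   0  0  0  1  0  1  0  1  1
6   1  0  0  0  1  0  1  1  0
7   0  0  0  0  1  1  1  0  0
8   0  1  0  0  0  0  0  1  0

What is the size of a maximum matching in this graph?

8

A valid assignment of size 8: 1-D, 2-C, 3-I, 4-A, 5-F, 6-G, 7-E, 8-B.
All 8 left vertices are matched, so no larger matching exists.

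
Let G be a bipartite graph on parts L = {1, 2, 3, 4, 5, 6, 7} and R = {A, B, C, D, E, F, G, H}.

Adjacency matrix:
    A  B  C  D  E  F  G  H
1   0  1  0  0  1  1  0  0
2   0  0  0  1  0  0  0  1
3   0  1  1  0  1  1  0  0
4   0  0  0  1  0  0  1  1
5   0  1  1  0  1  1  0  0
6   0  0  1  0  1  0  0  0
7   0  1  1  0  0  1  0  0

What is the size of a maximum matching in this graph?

6

One maximum matching: 1-F, 2-D, 3-B, 4-G, 5-C, 6-E.
The set {1, 3, 5, 6, 7} has only 4 neighbours ({B, C, E, F}), so by Hall's theorem at most 6 of the 7 left vertices can be matched.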